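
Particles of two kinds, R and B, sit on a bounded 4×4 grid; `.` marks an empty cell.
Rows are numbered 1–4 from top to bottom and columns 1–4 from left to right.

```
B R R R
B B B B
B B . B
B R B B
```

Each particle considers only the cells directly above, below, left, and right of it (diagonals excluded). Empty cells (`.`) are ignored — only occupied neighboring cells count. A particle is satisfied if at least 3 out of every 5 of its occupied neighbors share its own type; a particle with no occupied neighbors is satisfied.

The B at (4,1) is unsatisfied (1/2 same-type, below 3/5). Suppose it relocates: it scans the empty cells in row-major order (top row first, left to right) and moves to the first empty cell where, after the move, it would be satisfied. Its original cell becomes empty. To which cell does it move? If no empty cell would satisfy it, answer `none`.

Vacating (4,1). Empty cells in order:
  (3,3): 4/4 same-type → satisfied — stop here.

(3,3)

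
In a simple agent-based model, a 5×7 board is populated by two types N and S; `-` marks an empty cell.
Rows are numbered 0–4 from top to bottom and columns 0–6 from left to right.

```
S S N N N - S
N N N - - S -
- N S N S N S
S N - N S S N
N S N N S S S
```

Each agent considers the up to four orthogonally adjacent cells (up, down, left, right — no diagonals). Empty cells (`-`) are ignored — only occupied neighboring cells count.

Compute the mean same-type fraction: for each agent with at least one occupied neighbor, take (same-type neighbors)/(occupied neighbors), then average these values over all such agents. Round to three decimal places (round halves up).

0.440

Row 0: (0,0)S 1/2 · (0,1)S 1/3 · (0,2)N 2/3 · (0,3)N 2/2 · (0,4)N 1/1 · (0,6)S — no occupied neighbors
Row 1: (1,0)N 1/2 · (1,1)N 3/4 · (1,2)N 2/3 · (1,5)S 0/1
Row 2: (2,1)N 2/3 · (2,2)S 0/3 · (2,3)N 1/3 · (2,4)S 1/3 · (2,5)N 0/4 · (2,6)S 0/2
Row 3: (3,0)S 0/2 · (3,1)N 1/3 · (3,3)N 2/3 · (3,4)S 3/4 · (3,5)S 2/4 · (3,6)N 0/3
Row 4: (4,0)N 0/2 · (4,1)S 0/3 · (4,2)N 1/2 · (4,3)N 2/3 · (4,4)S 2/3 · (4,5)S 3/3 · (4,6)S 1/2
Sum over 28 agents: 1/2 + 1/3 + 2/3 + 2/2 + 1/1 + 1/2 + 3/4 + 2/3 + 0/1 + 2/3 + 0/3 + 1/3 + 1/3 + 0/4 + 0/2 + 0/2 + 1/3 + 2/3 + 3/4 + 2/4 + 0/3 + 0/2 + 0/3 + 1/2 + 2/3 + 2/3 + 3/3 + 1/2 = 37/3; mean = 37/3 ÷ 28 = 37/84 = 0.440476… → 0.440.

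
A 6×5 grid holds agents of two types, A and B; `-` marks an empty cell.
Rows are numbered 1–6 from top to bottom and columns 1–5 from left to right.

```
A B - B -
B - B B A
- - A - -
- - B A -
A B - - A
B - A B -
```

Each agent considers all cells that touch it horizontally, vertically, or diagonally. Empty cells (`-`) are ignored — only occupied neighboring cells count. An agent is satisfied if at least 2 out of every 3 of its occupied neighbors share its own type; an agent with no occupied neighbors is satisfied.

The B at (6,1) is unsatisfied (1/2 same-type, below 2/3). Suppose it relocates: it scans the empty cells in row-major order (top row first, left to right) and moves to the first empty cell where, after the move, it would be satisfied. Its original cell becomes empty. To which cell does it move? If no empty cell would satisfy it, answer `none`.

(1,3)

Vacating (6,1). Empty cells in order:
  (1,3): 4/4 same-type → satisfied — stop here.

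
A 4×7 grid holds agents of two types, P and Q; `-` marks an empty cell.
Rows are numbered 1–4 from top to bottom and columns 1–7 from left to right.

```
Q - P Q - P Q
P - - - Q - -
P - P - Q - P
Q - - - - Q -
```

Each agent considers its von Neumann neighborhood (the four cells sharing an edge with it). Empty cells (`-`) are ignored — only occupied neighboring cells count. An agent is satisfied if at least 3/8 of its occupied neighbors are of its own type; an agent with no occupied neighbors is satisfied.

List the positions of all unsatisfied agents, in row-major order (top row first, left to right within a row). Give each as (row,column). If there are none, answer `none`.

(1,1)Q 0/1 not
(1,3)P 0/1 not
(1,4)Q 0/1 not
(1,6)P 0/1 not
(1,7)Q 0/1 not
(2,1)P 1/2 satisfied
(2,5)Q 1/1 satisfied
(3,1)P 1/2 satisfied
(3,3)P 0/0 satisfied
(3,5)Q 1/1 satisfied
(3,7)P 0/0 satisfied
(4,1)Q 0/1 not
(4,6)Q 0/0 satisfied

(1,1), (1,3), (1,4), (1,6), (1,7), (4,1)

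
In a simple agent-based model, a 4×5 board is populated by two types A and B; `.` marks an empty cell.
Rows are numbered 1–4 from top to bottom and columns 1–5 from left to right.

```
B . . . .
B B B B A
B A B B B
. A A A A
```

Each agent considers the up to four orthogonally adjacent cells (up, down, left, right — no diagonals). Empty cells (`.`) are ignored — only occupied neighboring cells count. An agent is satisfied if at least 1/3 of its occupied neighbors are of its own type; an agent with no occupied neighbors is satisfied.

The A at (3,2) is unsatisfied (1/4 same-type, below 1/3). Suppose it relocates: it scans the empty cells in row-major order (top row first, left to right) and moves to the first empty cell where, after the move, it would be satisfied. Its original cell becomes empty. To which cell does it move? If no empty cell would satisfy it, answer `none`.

Vacating (3,2). Empty cells in order:
  (1,2): 0/2 same-type → still unsatisfied.
  (1,3): 0/1 same-type → still unsatisfied.
  (1,4): 0/1 same-type → still unsatisfied.
  (1,5): 1/1 same-type → satisfied — stop here.

(1,5)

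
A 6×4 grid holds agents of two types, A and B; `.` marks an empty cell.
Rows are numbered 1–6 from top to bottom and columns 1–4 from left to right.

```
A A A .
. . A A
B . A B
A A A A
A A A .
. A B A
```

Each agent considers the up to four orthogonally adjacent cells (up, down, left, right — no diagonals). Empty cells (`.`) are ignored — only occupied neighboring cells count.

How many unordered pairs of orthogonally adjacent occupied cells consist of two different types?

7

Scan each occupied cell's neighbors to the right and below so each pair is counted once.
Row 1: A(1,1)–A(1,2)= A(1,2)–A(1,3)= A(1,3)–A(2,3)=  → 0/3 unlike.
Row 2: A(2,3)–A(2,4)= A(2,3)–A(3,3)= A(2,4)–B(3,4)≠  → 1/3 unlike.
Row 3: B(3,1)–A(4,1)≠ A(3,3)–B(3,4)≠ A(3,3)–A(4,3)= B(3,4)–A(4,4)≠  → 3/4 unlike.
Row 4: A(4,1)–A(4,2)= A(4,1)–A(5,1)= A(4,2)–A(4,3)= A(4,2)–A(5,2)= A(4,3)–A(4,4)= A(4,3)–A(5,3)=  → 0/6 unlike.
Row 5: A(5,1)–A(5,2)= A(5,2)–A(5,3)= A(5,2)–A(6,2)= A(5,3)–B(6,3)≠  → 1/4 unlike.
Row 6: A(6,2)–B(6,3)≠ B(6,3)–A(6,4)≠  → 2/2 unlike.
Total adjacent occupied pairs: 22; unlike-type pairs: 7.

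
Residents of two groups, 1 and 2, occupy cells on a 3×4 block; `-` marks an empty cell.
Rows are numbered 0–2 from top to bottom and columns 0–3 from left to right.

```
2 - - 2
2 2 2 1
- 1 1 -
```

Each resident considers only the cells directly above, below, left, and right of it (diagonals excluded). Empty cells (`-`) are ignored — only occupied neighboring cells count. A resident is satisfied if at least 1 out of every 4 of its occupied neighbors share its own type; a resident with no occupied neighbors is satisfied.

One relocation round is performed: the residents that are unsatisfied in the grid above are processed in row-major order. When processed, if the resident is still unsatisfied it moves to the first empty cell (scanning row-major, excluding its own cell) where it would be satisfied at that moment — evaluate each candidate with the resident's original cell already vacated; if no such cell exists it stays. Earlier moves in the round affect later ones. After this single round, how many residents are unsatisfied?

0

Initially unsatisfied (in order): (0,3), (1,3).
  (0,3) → (0,1).
  (1,3) → (0,3).
Resulting grid:
2 2 - 1
2 2 2 -
- 1 1 -
All satisfied now.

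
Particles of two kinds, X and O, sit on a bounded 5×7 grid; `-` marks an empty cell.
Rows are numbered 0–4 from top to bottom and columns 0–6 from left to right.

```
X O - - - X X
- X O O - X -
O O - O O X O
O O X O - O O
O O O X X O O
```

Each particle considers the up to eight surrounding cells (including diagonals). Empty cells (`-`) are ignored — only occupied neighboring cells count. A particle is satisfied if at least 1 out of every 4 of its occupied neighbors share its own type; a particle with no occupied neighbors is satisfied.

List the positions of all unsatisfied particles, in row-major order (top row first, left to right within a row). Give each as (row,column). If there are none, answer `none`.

(1,1), (2,5), (3,2)

(0,0)X 1/2 ✓
(0,1)O 1/3 ✓
(0,5)X 2/2 ✓
(0,6)X 2/2 ✓
(1,1)X 1/5 ✗
(1,2)O 4/5 ✓
(1,3)O 3/3 ✓
(1,5)X 3/5 ✓
(2,0)O 3/4 ✓
(2,1)O 4/6 ✓
(2,3)O 4/5 ✓
(2,4)O 4/6 ✓
(2,5)X 1/5 ✗
(2,6)O 2/4 ✓
(3,0)O 5/5 ✓
(3,1)O 6/7 ✓
(3,2)X 1/7 ✗
(3,3)O 3/6 ✓
(3,5)O 5/7 ✓
(3,6)O 4/5 ✓
(4,0)O 3/3 ✓
(4,1)O 4/5 ✓
(4,2)O 3/5 ✓
(4,3)X 2/4 ✓
(4,4)X 1/4 ✓
(4,5)O 3/4 ✓
(4,6)O 3/3 ✓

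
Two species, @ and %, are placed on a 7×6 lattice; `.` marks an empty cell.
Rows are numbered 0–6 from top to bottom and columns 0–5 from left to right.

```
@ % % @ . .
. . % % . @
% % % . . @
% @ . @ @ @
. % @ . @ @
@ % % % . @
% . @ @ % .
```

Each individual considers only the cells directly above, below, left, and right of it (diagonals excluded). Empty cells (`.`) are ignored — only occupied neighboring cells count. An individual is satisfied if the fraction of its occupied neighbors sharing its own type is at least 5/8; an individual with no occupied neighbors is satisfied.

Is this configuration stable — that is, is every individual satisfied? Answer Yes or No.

No

Row 0: (0,0)@ 0/1 unhappy · (0,1)% 1/2 unhappy · (0,2)% 2/3 ok · (0,3)@ 0/2 unhappy
Row 1: (1,2)% 3/3 ok · (1,3)% 1/2 unhappy · (1,5)@ 1/1 ok
Row 2: (2,0)% 2/2 ok · (2,1)% 2/3 ok · (2,2)% 2/2 ok · (2,5)@ 2/2 ok
Row 3: (3,0)% 1/2 unhappy · (3,1)@ 0/3 unhappy · (3,3)@ 1/1 ok · (3,4)@ 3/3 ok · (3,5)@ 3/3 ok
Row 4: (4,1)% 1/3 unhappy · (4,2)@ 0/2 unhappy · (4,4)@ 2/2 ok · (4,5)@ 3/3 ok
Row 5: (5,0)@ 0/2 unhappy · (5,1)% 2/3 ok · (5,2)% 2/4 unhappy · (5,3)% 1/2 unhappy · (5,5)@ 1/1 ok
Row 6: (6,0)% 0/1 unhappy · (6,2)@ 1/2 unhappy · (6,3)@ 1/3 unhappy · (6,4)% 0/1 unhappy
For instance (0,0) has only 0/1 same-type neighbors, below 5/8.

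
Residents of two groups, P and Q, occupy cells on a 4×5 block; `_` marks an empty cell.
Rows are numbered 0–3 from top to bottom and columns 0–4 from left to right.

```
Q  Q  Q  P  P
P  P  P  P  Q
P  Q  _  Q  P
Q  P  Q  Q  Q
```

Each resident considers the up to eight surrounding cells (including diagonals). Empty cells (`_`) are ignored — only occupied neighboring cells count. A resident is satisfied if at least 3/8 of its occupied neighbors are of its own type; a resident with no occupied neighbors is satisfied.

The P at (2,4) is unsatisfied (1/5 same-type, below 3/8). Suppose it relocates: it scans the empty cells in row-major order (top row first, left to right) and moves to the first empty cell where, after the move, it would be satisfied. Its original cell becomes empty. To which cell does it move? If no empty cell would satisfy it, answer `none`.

(2,2)

Vacating (2,4). Empty cells in order:
  (2,2): 4/8 same-type → satisfied — stop here.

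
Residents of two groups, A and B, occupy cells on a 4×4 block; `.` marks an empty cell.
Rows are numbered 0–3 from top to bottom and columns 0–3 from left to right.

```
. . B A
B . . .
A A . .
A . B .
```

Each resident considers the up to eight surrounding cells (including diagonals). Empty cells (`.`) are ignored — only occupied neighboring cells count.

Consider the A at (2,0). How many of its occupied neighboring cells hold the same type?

2

Occupied neighbors of (2,0): (1,0)=B, (2,1)=A, (3,0)=A.
Same type (A): 2 of 3.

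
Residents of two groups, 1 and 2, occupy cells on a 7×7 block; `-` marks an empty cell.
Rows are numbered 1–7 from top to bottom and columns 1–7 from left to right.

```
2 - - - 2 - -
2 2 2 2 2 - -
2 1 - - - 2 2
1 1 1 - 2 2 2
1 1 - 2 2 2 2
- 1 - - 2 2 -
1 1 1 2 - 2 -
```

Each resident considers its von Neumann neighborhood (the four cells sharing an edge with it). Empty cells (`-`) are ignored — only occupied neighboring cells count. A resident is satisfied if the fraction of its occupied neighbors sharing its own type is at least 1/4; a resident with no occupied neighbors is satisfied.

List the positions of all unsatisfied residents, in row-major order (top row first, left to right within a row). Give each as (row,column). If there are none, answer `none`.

(1,1)2 1/1 satisfied
(1,5)2 1/1 satisfied
(2,1)2 3/3 satisfied
(2,2)2 2/3 satisfied
(2,3)2 2/2 satisfied
(2,4)2 2/2 satisfied
(2,5)2 2/2 satisfied
(3,1)2 1/3 satisfied
(3,2)1 1/3 satisfied
(3,6)2 2/2 satisfied
(3,7)2 2/2 satisfied
(4,1)1 2/3 satisfied
(4,2)1 4/4 satisfied
(4,3)1 1/1 satisfied
(4,5)2 2/2 satisfied
(4,6)2 4/4 satisfied
(4,7)2 3/3 satisfied
(5,1)1 2/2 satisfied
(5,2)1 3/3 satisfied
(5,4)2 1/1 satisfied
(5,5)2 4/4 satisfied
(5,6)2 4/4 satisfied
(5,7)2 2/2 satisfied
(6,2)1 2/2 satisfied
(6,5)2 2/2 satisfied
(6,6)2 3/3 satisfied
(7,1)1 1/1 satisfied
(7,2)1 3/3 satisfied
(7,3)1 1/2 satisfied
(7,4)2 0/1 not
(7,6)2 1/1 satisfied

(7,4)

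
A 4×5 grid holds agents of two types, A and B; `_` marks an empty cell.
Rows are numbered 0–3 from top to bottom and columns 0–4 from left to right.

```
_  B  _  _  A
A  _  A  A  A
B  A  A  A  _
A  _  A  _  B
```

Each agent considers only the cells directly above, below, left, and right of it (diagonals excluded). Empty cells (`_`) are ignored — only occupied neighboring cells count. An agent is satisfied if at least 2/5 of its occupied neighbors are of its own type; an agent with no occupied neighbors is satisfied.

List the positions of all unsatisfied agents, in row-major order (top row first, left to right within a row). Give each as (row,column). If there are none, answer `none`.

(1,0), (2,0), (3,0)

(0,1)B 0/0 satisfied
(0,4)A 1/1 satisfied
(1,0)A 0/1 not
(1,2)A 2/2 satisfied
(1,3)A 3/3 satisfied
(1,4)A 2/2 satisfied
(2,0)B 0/3 not
(2,1)A 1/2 satisfied
(2,2)A 4/4 satisfied
(2,3)A 2/2 satisfied
(3,0)A 0/1 not
(3,2)A 1/1 satisfied
(3,4)B 0/0 satisfied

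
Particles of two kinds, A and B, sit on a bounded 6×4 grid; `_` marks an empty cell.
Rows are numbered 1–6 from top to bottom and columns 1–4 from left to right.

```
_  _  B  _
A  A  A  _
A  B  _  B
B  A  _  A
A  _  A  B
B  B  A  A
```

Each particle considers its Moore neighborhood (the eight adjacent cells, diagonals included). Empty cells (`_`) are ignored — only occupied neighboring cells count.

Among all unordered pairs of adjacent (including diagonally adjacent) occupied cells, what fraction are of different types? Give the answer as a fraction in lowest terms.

20/33

Scan each occupied cell's neighbors to the right and below (and the two forward diagonals) so each pair is counted once.
Row 1: B(1,3)–A(2,3)≠ B(1,3)–A(2,2)≠  → 2/2 unlike.
Row 2: A(2,1)–A(2,2)= A(2,1)–A(3,1)= A(2,1)–B(3,2)≠ A(2,2)–A(2,3)= A(2,2)–B(3,2)≠ A(2,2)–A(3,1)= A(2,3)–B(3,4)≠ A(2,3)–B(3,2)≠  → 4/8 unlike.
Row 3: A(3,1)–B(3,2)≠ A(3,1)–B(4,1)≠ A(3,1)–A(4,2)= B(3,2)–A(4,2)≠ B(3,2)–B(4,1)= B(3,4)–A(4,4)≠  → 4/6 unlike.
Row 4: B(4,1)–A(4,2)≠ B(4,1)–A(5,1)≠ A(4,2)–A(5,3)= A(4,2)–A(5,1)= A(4,4)–B(5,4)≠ A(4,4)–A(5,3)=  → 3/6 unlike.
Row 5: A(5,1)–B(6,1)≠ A(5,1)–B(6,2)≠ A(5,3)–B(5,4)≠ A(5,3)–A(6,3)= A(5,3)–A(6,4)= A(5,3)–B(6,2)≠ B(5,4)–A(6,4)≠ B(5,4)–A(6,3)≠  → 6/8 unlike.
Row 6: B(6,1)–B(6,2)= B(6,2)–A(6,3)≠ A(6,3)–A(6,4)=  → 1/3 unlike.
Total adjacent occupied pairs: 33; unlike-type pairs: 20.
20/33 is already in lowest terms.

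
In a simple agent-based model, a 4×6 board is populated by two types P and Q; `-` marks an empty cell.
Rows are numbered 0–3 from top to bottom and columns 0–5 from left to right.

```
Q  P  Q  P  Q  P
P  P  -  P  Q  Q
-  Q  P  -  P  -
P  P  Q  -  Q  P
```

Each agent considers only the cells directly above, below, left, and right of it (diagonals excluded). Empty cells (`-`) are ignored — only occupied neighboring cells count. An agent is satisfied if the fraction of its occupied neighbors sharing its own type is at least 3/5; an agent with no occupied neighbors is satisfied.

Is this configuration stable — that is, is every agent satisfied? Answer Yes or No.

(0,0)Q 0/2 ✗
(0,1)P 1/3 ✗
(0,2)Q 0/2 ✗
(0,3)P 1/3 ✗
(0,4)Q 1/3 ✗
(0,5)P 0/2 ✗
(1,0)P 1/2 ✗
(1,1)P 2/3 ✓
(1,3)P 1/2 ✗
(1,4)Q 2/4 ✗
(1,5)Q 1/2 ✗
(2,1)Q 0/3 ✗
(2,2)P 0/2 ✗
(2,4)P 0/2 ✗
(3,0)P 1/1 ✓
(3,1)P 1/3 ✗
(3,2)Q 0/2 ✗
(3,4)Q 0/2 ✗
(3,5)P 0/1 ✗
For instance (0,0) has only 0/2 same-type neighbors, below 3/5.

No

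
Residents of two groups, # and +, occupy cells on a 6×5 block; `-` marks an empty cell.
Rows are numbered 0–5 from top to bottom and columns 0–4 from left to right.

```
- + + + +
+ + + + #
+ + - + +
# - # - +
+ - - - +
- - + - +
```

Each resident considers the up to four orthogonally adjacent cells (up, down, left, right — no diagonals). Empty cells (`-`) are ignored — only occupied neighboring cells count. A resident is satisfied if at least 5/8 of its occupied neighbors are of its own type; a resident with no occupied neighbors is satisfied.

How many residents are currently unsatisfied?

4

Row 0: (0,1)+ 2/2 satisfied · (0,2)+ 3/3 satisfied · (0,3)+ 3/3 satisfied · (0,4)+ 1/2 not
Row 1: (1,0)+ 2/2 satisfied · (1,1)+ 4/4 satisfied · (1,2)+ 3/3 satisfied · (1,3)+ 3/4 satisfied · (1,4)# 0/3 not
Row 2: (2,0)+ 2/3 satisfied · (2,1)+ 2/2 satisfied · (2,3)+ 2/2 satisfied · (2,4)+ 2/3 satisfied
Row 3: (3,0)# 0/2 not · (3,2)# 0/0 satisfied · (3,4)+ 2/2 satisfied
Row 4: (4,0)+ 0/1 not · (4,4)+ 2/2 satisfied
Row 5: (5,2)+ 0/0 satisfied · (5,4)+ 1/1 satisfied
Unsatisfied: (0,4), (1,4), (3,0), (4,0) — 4 in total.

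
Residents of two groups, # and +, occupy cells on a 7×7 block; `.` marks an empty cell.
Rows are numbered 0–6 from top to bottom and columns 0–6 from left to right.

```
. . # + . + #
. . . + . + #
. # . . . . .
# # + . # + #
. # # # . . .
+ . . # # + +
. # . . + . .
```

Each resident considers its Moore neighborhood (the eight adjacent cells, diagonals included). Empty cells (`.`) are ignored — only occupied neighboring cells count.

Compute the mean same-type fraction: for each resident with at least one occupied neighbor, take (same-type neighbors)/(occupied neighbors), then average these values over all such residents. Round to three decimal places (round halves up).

Row 0: (0,2)# 0/2 · (0,3)+ 1/2 · (0,5)+ 1/3 · (0,6)# 1/3
Row 1: (1,3)+ 1/2 · (1,5)+ 1/3 · (1,6)# 1/3
Row 2: (2,1)# 2/3
Row 3: (3,0)# 3/3 · (3,1)# 4/5 · (3,2)+ 0/5 · (3,4)# 1/2 · (3,5)+ 0/2 · (3,6)# 0/1
Row 4: (4,1)# 3/5 · (4,2)# 4/5 · (4,3)# 4/5
Row 5: (5,0)+ 0/2 · (5,3)# 3/4 · (5,4)# 2/4 · (5,5)+ 2/3 · (5,6)+ 1/1
Row 6: (6,1)# 0/1 · (6,4)+ 1/3
Sum over 24 residents: 0/2 + 1/2 + 1/3 + 1/3 + 1/2 + 1/3 + 1/3 + 2/3 + 3/3 + 4/5 + 0/5 + 1/2 + 0/2 + 0/1 + 3/5 + 4/5 + 4/5 + 0/2 + 3/4 + 2/4 + 2/3 + 1/1 + 0/1 + 1/3 = 43/4; mean = 43/4 ÷ 24 = 43/96 = 0.447916… → 0.448.

0.448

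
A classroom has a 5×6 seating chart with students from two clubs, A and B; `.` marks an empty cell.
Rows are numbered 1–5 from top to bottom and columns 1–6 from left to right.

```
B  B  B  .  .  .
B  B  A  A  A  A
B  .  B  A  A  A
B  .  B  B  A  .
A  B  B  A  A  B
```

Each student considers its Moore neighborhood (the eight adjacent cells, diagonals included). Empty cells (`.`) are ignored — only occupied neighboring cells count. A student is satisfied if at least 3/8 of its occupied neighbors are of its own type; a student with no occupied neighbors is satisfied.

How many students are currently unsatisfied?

3

Row 1: (1,1)B 3/3 satisfied · (1,2)B 4/5 satisfied · (1,3)B 2/4 satisfied
Row 2: (2,1)B 4/4 satisfied · (2,2)B 6/7 satisfied · (2,3)A 2/6 not · (2,4)A 4/6 satisfied · (2,5)A 5/5 satisfied · (2,6)A 3/3 satisfied
Row 3: (3,1)B 3/3 satisfied · (3,3)B 3/6 satisfied · (3,4)A 5/8 satisfied · (3,5)A 6/7 satisfied · (3,6)A 4/4 satisfied
Row 4: (4,1)B 2/3 satisfied · (4,3)B 4/6 satisfied · (4,4)B 3/8 satisfied · (4,5)A 5/7 satisfied
Row 5: (5,1)A 0/2 not · (5,2)B 3/4 satisfied · (5,3)B 3/4 satisfied · (5,4)A 2/5 satisfied · (5,5)A 2/4 satisfied · (5,6)B 0/2 not
Unsatisfied: (2,3), (5,1), (5,6) — 3 in total.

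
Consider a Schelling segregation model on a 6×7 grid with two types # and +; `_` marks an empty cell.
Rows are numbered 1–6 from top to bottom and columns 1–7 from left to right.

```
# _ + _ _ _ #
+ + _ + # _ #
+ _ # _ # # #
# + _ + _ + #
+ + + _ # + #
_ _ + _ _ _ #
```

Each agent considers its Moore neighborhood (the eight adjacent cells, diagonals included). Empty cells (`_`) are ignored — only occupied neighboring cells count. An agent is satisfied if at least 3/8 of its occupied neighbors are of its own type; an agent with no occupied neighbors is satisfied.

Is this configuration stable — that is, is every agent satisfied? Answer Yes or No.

No

(1,1)# 0/2 not
(1,3)+ 2/2 satisfied
(1,7)# 1/1 satisfied
(2,1)+ 2/3 satisfied
(2,2)+ 3/5 satisfied
(2,4)+ 1/4 not
(2,5)# 2/3 satisfied
(2,7)# 3/3 satisfied
(3,1)+ 3/4 satisfied
(3,3)# 0/4 not
(3,5)# 2/5 satisfied
(3,6)# 5/6 satisfied
(3,7)# 3/4 satisfied
(4,1)# 0/4 not
(4,2)+ 4/6 satisfied
(4,4)+ 1/4 not
(4,6)+ 1/7 not
(4,7)# 3/5 satisfied
(5,1)+ 2/3 satisfied
(5,2)+ 4/5 satisfied
(5,3)+ 4/4 satisfied
(5,5)# 0/3 not
(5,6)+ 1/5 not
(5,7)# 2/4 satisfied
(6,3)+ 2/2 satisfied
(6,7)# 1/2 satisfied
For instance (1,1) has only 0/2 same-type neighbors, below 3/8.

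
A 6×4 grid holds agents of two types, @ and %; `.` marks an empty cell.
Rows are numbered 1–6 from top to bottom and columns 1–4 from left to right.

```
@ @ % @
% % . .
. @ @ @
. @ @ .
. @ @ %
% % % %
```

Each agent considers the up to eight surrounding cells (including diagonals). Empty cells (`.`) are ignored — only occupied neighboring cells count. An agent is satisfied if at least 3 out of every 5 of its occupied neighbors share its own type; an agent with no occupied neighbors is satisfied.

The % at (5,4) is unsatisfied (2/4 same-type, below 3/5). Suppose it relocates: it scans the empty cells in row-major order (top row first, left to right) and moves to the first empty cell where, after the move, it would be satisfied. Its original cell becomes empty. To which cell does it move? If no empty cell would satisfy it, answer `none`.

Vacating (5,4). Empty cells in order:
  (2,3): 2/7 same-type → still unsatisfied.
  (2,4): 1/4 same-type → still unsatisfied.
  (3,1): 2/4 same-type → still unsatisfied.
  (4,1): 0/3 same-type → still unsatisfied.
  (4,4): 0/4 same-type → still unsatisfied.
  (5,1): 2/4 same-type → still unsatisfied.

none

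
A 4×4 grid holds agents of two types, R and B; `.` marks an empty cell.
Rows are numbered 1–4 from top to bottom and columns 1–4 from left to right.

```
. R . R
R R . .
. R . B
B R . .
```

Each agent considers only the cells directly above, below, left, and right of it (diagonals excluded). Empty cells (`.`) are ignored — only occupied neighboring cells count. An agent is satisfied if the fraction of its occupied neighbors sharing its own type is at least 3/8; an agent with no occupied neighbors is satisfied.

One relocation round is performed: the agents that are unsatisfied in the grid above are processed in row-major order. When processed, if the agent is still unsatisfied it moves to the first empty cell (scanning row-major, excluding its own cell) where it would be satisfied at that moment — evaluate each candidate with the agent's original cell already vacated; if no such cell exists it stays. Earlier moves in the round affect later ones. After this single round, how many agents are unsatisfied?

Initially unsatisfied (in order): (4,1).
  (4,1) → (2,4).
Resulting grid:
. R . R
R R . B
. R . B
. R . .
Unsatisfied now: (1,4).

1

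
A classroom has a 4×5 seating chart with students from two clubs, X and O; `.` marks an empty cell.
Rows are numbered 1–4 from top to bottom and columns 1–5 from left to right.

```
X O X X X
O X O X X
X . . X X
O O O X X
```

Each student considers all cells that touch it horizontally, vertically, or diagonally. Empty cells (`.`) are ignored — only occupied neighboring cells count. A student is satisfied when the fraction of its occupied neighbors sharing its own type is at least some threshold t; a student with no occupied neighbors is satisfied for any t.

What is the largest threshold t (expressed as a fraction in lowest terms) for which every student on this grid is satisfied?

1/6

(1,1)X 1/3
(1,2)O 2/5
(1,3)X 3/5
(1,4)X 4/5
(1,5)X 3/3
(2,1)O 1/4
(2,2)X 3/6
(2,3)O 1/6
(2,4)X 6/7
(2,5)X 5/5
(3,1)X 1/4
(3,4)X 5/7
(3,5)X 5/5
(4,1)O 1/2
(4,2)O 2/3
(4,3)O 1/3
(4,4)X 3/4
(4,5)X 3/3
The smallest same-type fraction is 1/6 at (2,3), which reduces to 1/6. Any threshold above that leaves this student unsatisfied.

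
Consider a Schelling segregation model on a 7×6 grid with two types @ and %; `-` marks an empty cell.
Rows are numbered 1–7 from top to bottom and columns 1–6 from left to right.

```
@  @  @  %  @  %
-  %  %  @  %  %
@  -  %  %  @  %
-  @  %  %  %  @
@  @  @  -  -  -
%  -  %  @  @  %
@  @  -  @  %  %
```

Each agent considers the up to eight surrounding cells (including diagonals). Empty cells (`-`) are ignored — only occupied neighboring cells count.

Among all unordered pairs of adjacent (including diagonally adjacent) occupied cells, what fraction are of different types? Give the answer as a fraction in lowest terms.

43/84

Scan each occupied cell's neighbors to the right and below (and the two forward diagonals) so each pair is counted once.
Row 1: @(1,1)–@(1,2)= @(1,1)–%(2,2)≠ @(1,2)–@(1,3)= @(1,2)–%(2,2)≠ @(1,2)–%(2,3)≠ @(1,3)–%(1,4)≠ @(1,3)–%(2,3)≠ @(1,3)–@(2,4)= @(1,3)–%(2,2)≠ %(1,4)–@(1,5)≠ %(1,4)–@(2,4)≠ %(1,4)–%(2,5)= %(1,4)–%(2,3)= @(1,5)–%(1,6)≠ @(1,5)–%(2,5)≠ @(1,5)–%(2,6)≠ @(1,5)–@(2,4)= %(1,6)–%(2,6)= %(1,6)–%(2,5)=  → 11/19 unlike.
Row 2: %(2,2)–%(2,3)= %(2,2)–%(3,3)= %(2,2)–@(3,1)≠ %(2,3)–@(2,4)≠ %(2,3)–%(3,3)= %(2,3)–%(3,4)= @(2,4)–%(2,5)≠ @(2,4)–%(3,4)≠ @(2,4)–@(3,5)= @(2,4)–%(3,3)≠ %(2,5)–%(2,6)= %(2,5)–@(3,5)≠ %(2,5)–%(3,6)= %(2,5)–%(3,4)= %(2,6)–%(3,6)= %(2,6)–@(3,5)≠  → 7/16 unlike.
Row 3: @(3,1)–@(4,2)= %(3,3)–%(3,4)= %(3,3)–%(4,3)= %(3,3)–%(4,4)= %(3,3)–@(4,2)≠ %(3,4)–@(3,5)≠ %(3,4)–%(4,4)= %(3,4)–%(4,5)= %(3,4)–%(4,3)= @(3,5)–%(3,6)≠ @(3,5)–%(4,5)≠ @(3,5)–@(4,6)= @(3,5)–%(4,4)≠ %(3,6)–@(4,6)≠ %(3,6)–%(4,5)=  → 6/15 unlike.
Row 4: @(4,2)–%(4,3)≠ @(4,2)–@(5,2)= @(4,2)–@(5,3)= @(4,2)–@(5,1)= %(4,3)–%(4,4)= %(4,3)–@(5,3)≠ %(4,3)–@(5,2)≠ %(4,4)–%(4,5)= %(4,4)–@(5,3)≠ %(4,5)–@(4,6)≠  → 5/10 unlike.
Row 5: @(5,1)–@(5,2)= @(5,1)–%(6,1)≠ @(5,2)–@(5,3)= @(5,2)–%(6,3)≠ @(5,2)–%(6,1)≠ @(5,3)–%(6,3)≠ @(5,3)–@(6,4)=  → 4/7 unlike.
Row 6: %(6,1)–@(7,1)≠ %(6,1)–@(7,2)≠ %(6,3)–@(6,4)≠ %(6,3)–@(7,4)≠ %(6,3)–@(7,2)≠ @(6,4)–@(6,5)= @(6,4)–@(7,4)= @(6,4)–%(7,5)≠ @(6,5)–%(6,6)≠ @(6,5)–%(7,5)≠ @(6,5)–%(7,6)≠ @(6,5)–@(7,4)= %(6,6)–%(7,6)= %(6,6)–%(7,5)=  → 9/14 unlike.
Row 7: @(7,1)–@(7,2)= @(7,4)–%(7,5)≠ %(7,5)–%(7,6)=  → 1/3 unlike.
Total adjacent occupied pairs: 84; unlike-type pairs: 43.
43/84 is already in lowest terms.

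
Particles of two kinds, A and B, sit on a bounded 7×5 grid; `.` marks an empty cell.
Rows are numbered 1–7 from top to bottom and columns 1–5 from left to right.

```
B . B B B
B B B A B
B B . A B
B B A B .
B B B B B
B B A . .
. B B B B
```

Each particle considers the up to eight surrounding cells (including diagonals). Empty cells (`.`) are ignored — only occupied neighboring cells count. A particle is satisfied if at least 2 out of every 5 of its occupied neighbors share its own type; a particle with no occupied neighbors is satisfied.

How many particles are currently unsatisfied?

Row 1: (1,1)B 2/2 ✓ · (1,3)B 3/4 ✓ · (1,4)B 4/5 ✓ · (1,5)B 2/3 ✓
Row 2: (2,1)B 4/4 ✓ · (2,2)B 6/6 ✓ · (2,3)B 4/6 ✓ · (2,4)A 1/7 ✗ · (2,5)B 3/5 ✓
Row 3: (3,1)B 5/5 ✓ · (3,2)B 6/7 ✓ · (3,4)A 2/6 ✗ · (3,5)B 2/4 ✓
Row 4: (4,1)B 5/5 ✓ · (4,2)B 6/7 ✓ · (4,3)A 1/7 ✗ · (4,4)B 4/6 ✓
Row 5: (5,1)B 5/5 ✓ · (5,2)B 6/8 ✓ · (5,3)B 5/7 ✓ · (5,4)B 3/5 ✓ · (5,5)B 2/2 ✓
Row 6: (6,1)B 4/4 ✓ · (6,2)B 6/7 ✓ · (6,3)A 0/7 ✗
Row 7: (7,2)B 3/4 ✓ · (7,3)B 3/4 ✓ · (7,4)B 2/3 ✓ · (7,5)B 1/1 ✓
Unsatisfied: (2,4), (3,4), (4,3), (6,3) — 4 in total.

4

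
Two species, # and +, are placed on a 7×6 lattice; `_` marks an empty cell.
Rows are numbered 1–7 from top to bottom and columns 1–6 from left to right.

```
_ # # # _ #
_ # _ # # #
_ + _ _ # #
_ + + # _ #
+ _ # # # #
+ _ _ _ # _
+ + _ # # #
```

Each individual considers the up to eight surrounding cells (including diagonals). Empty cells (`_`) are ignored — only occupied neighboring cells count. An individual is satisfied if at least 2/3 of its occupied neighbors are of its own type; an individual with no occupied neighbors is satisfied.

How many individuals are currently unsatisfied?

Row 1: (1,2)# 2/2 satisfied · (1,3)# 4/4 satisfied · (1,4)# 3/3 satisfied · (1,6)# 2/2 satisfied
Row 2: (2,2)# 2/3 satisfied · (2,4)# 4/4 satisfied · (2,5)# 6/6 satisfied · (2,6)# 4/4 satisfied
Row 3: (3,2)+ 2/3 satisfied · (3,5)# 6/6 satisfied · (3,6)# 4/4 satisfied
Row 4: (4,2)+ 3/4 satisfied · (4,3)+ 2/5 not · (4,4)# 4/5 satisfied · (4,6)# 4/4 satisfied
Row 5: (5,1)+ 2/2 satisfied · (5,3)# 2/4 not · (5,4)# 4/5 satisfied · (5,5)# 5/5 satisfied · (5,6)# 3/3 satisfied
Row 6: (6,1)+ 3/3 satisfied · (6,5)# 6/6 satisfied
Row 7: (7,1)+ 2/2 satisfied · (7,2)+ 2/2 satisfied · (7,4)# 2/2 satisfied · (7,5)# 3/3 satisfied · (7,6)# 2/2 satisfied
Unsatisfied: (4,3), (5,3) — 2 in total.

2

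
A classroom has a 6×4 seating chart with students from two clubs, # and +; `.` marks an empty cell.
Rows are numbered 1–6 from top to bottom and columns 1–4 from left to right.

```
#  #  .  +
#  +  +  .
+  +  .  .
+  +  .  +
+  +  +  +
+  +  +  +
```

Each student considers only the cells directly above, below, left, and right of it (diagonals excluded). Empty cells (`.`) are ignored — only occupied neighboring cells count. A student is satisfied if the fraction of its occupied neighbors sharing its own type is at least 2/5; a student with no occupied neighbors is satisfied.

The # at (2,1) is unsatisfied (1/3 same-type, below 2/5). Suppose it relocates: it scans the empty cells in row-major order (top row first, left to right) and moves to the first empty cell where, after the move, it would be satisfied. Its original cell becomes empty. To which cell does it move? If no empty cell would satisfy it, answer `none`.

Vacating (2,1). Empty cells in order:
  (1,3): 1/3 same-type → still unsatisfied.
  (2,4): 0/2 same-type → still unsatisfied.
  (3,3): 0/2 same-type → still unsatisfied.
  (3,4): 0/1 same-type → still unsatisfied.
  (4,3): 0/3 same-type → still unsatisfied.

none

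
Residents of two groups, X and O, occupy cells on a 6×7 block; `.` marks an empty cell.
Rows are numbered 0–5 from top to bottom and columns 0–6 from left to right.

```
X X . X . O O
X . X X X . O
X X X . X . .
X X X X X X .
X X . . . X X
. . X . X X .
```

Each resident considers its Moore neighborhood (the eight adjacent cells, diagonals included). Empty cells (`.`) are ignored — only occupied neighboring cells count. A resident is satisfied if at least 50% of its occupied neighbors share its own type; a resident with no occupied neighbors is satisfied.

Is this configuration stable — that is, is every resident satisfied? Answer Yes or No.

(0,0)X 2/2 satisfied
(0,1)X 3/3 satisfied
(0,3)X 3/3 satisfied
(0,5)O 2/3 satisfied
(0,6)O 2/2 satisfied
(1,0)X 4/4 satisfied
(1,2)X 5/5 satisfied
(1,3)X 5/5 satisfied
(1,4)X 3/4 satisfied
(1,6)O 2/2 satisfied
(2,0)X 4/4 satisfied
(2,1)X 7/7 satisfied
(2,2)X 6/6 satisfied
(2,4)X 5/5 satisfied
(3,0)X 5/5 satisfied
(3,1)X 7/7 satisfied
(3,2)X 5/5 satisfied
(3,3)X 4/4 satisfied
(3,4)X 4/4 satisfied
(3,5)X 4/4 satisfied
(4,0)X 3/3 satisfied
(4,1)X 5/5 satisfied
(4,5)X 5/5 satisfied
(4,6)X 3/3 satisfied
(5,2)X 1/1 satisfied
(5,4)X 2/2 satisfied
(5,5)X 3/3 satisfied
All meet the threshold, so the configuration is stable.

Yes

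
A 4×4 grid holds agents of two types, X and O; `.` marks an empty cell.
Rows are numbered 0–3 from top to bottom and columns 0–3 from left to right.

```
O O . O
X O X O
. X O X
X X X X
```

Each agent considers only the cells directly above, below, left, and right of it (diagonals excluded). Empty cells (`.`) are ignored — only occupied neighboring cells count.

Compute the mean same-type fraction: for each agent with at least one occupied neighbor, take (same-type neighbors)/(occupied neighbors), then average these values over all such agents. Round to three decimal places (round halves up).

Row 0: (0,0)O 1/2 · (0,1)O 2/2 · (0,3)O 1/1
Row 1: (1,0)X 0/2 · (1,1)O 1/4 · (1,2)X 0/3 · (1,3)O 1/3
Row 2: (2,1)X 1/3 · (2,2)O 0/4 · (2,3)X 1/3
Row 3: (3,0)X 1/1 · (3,1)X 3/3 · (3,2)X 2/3 · (3,3)X 2/2
Sum over 14 agents: 1/2 + 2/2 + 1/1 + 0/2 + 1/4 + 0/3 + 1/3 + 1/3 + 0/4 + 1/3 + 1/1 + 3/3 + 2/3 + 2/2 = 89/12; mean = 89/12 ÷ 14 = 89/168 = 0.529761… → 0.530.

0.530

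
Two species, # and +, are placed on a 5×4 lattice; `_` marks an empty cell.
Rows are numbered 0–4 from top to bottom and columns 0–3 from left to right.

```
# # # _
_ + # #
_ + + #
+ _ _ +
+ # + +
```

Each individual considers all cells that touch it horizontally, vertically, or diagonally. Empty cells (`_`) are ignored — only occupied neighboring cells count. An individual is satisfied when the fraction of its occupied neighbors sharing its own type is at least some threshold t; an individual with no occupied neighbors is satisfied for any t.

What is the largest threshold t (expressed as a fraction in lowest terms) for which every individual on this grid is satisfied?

(0,0)# 1/2
(0,1)# 3/4
(0,2)# 3/4
(1,1)+ 2/6
(1,2)# 4/7
(1,3)# 3/4
(2,1)+ 3/4
(2,2)+ 3/6
(2,3)# 2/4
(3,0)+ 2/3
(3,3)+ 3/4
(4,0)+ 1/2
(4,1)# 0/3
(4,2)+ 2/3
(4,3)+ 2/2
The smallest same-type fraction is 0/3 at (4,1), which reduces to 0/1. Any threshold above that leaves this individual unsatisfied.

0/1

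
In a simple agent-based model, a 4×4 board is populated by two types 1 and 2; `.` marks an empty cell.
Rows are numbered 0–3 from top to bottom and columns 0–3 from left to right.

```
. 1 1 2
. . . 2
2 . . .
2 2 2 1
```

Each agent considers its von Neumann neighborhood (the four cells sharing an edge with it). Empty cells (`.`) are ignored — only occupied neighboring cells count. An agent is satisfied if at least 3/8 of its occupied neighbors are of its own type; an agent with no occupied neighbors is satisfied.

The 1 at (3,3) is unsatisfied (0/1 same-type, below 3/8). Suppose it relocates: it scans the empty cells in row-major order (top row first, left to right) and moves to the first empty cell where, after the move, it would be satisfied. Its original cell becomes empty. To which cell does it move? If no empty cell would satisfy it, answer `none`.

Vacating (3,3). Empty cells in order:
  (0,0): 1/1 same-type → satisfied — stop here.

(0,0)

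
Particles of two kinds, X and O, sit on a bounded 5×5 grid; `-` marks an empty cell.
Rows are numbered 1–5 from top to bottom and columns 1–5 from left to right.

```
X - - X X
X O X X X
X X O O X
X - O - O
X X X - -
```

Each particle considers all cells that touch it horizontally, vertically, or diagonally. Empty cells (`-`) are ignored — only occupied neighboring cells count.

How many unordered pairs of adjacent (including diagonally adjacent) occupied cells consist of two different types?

Scan each occupied cell's neighbors to the right and below (and the two forward diagonals) so each pair is counted once.
Row 1: X(1,1)–X(2,1)= X(1,1)–O(2,2)≠ X(1,4)–X(1,5)= X(1,4)–X(2,4)= X(1,4)–X(2,5)= X(1,4)–X(2,3)= X(1,5)–X(2,5)= X(1,5)–X(2,4)=  → 1/8 unlike.
Row 2: X(2,1)–O(2,2)≠ X(2,1)–X(3,1)= X(2,1)–X(3,2)= O(2,2)–X(2,3)≠ O(2,2)–X(3,2)≠ O(2,2)–O(3,3)= O(2,2)–X(3,1)≠ X(2,3)–X(2,4)= X(2,3)–O(3,3)≠ X(2,3)–O(3,4)≠ X(2,3)–X(3,2)= X(2,4)–X(2,5)= X(2,4)–O(3,4)≠ X(2,4)–X(3,5)= X(2,4)–O(3,3)≠ X(2,5)–X(3,5)= X(2,5)–O(3,4)≠  → 9/17 unlike.
Row 3: X(3,1)–X(3,2)= X(3,1)–X(4,1)= X(3,2)–O(3,3)≠ X(3,2)–O(4,3)≠ X(3,2)–X(4,1)= O(3,3)–O(3,4)= O(3,3)–O(4,3)= O(3,4)–X(3,5)≠ O(3,4)–O(4,5)= O(3,4)–O(4,3)= X(3,5)–O(4,5)≠  → 4/11 unlike.
Row 4: X(4,1)–X(5,1)= X(4,1)–X(5,2)= O(4,3)–X(5,3)≠ O(4,3)–X(5,2)≠  → 2/4 unlike.
Row 5: X(5,1)–X(5,2)= X(5,2)–X(5,3)=  → 0/2 unlike.
Total adjacent occupied pairs: 42; unlike-type pairs: 16.

16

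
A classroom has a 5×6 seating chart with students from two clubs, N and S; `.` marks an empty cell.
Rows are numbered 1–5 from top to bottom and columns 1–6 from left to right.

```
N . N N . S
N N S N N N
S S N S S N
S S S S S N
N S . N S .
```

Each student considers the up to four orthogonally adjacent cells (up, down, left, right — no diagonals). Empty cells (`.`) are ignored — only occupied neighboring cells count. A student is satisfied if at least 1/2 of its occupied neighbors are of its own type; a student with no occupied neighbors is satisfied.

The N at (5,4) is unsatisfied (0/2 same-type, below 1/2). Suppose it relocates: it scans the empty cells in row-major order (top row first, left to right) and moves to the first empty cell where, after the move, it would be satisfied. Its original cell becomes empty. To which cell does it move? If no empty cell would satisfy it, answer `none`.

Vacating (5,4). Empty cells in order:
  (1,2): 3/3 same-type → satisfied — stop here.

(1,2)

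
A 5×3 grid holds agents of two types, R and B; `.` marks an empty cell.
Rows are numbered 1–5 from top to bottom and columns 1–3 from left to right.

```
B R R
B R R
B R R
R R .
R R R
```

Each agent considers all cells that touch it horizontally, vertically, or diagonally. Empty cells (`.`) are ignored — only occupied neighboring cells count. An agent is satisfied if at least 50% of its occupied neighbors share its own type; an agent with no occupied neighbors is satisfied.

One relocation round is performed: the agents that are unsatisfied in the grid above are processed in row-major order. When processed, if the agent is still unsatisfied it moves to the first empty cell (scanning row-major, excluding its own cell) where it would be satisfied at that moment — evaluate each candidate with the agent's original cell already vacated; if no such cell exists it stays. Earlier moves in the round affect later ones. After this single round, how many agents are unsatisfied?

Initially unsatisfied (in order): (1,1), (2,1), (3,1).
  (1,1): no empty cell satisfies it; stays.
  (2,1): no empty cell satisfies it; stays.
  (3,1): no empty cell satisfies it; stays.
Resulting grid:
B R R
B R R
B R R
R R .
R R R
Unsatisfied now: (1,1), (2,1), (3,1).

3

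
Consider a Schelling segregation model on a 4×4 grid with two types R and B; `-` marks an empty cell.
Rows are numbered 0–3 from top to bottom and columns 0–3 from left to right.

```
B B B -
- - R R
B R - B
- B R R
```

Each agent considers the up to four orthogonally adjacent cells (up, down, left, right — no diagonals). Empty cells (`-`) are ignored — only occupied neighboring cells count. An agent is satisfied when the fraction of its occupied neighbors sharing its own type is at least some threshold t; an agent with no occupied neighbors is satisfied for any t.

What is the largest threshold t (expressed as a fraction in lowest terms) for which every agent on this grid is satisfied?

0/1

(0,0)B 1/1
(0,1)B 2/2
(0,2)B 1/2
(1,2)R 1/2
(1,3)R 1/2
(2,0)B 0/1
(2,1)R 0/2
(2,3)B 0/2
(3,1)B 0/2
(3,2)R 1/2
(3,3)R 1/2
The smallest same-type fraction is 0/1 at (2,0), which reduces to 0/1. Any threshold above that leaves this agent unsatisfied.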